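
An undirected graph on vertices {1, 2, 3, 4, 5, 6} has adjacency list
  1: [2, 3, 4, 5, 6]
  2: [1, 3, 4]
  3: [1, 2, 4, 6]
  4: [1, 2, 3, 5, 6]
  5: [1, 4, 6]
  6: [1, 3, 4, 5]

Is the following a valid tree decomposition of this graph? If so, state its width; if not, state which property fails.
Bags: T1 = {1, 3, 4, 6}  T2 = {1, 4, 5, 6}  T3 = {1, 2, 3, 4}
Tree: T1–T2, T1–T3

Yes; width 3.

Every vertex of G appears in some bag (union = {1, 2, 3, 4, 5, 6}); every edge is covered by a bag; and for each vertex v the set of bags containing v is connected in the bag tree. The decomposition is therefore valid. The largest bag has 4 vertices, so the width is 3.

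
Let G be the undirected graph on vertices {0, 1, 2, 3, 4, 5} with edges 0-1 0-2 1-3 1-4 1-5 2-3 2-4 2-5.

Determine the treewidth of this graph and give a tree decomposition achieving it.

Treewidth 2.
One optimal decomposition is:
Bags: B1 = {0, 1, 2}  B2 = {1, 2, 4}  B3 = {1, 2, 5}  B4 = {1, 2, 3}
Tree: B1–B2, B2–B3, B3–B4

Each bag holds 3 vertices, so the decomposition has width 2, which upper-bounds the treewidth. The edges 2–0–1–4–2 form a cycle, so G is not a tree and its treewidth is at least 2. Therefore the treewidth is 2.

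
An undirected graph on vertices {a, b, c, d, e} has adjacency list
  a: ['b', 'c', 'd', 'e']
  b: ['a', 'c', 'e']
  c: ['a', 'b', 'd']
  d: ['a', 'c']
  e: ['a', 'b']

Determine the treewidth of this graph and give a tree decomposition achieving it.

Treewidth 2.
One such decomposition:
Bags: B1 = {a, b, c}  B2 = {a, b, e}  B3 = {a, c, d}
Tree: B1–B2, B1–B3

The largest bag has 3 vertices, giving width 2; this decomposition certifies tw(G) ≤ 2. On the other hand G contains the 3-clique {a, b, e}. A clique must lie in a single bag of any decomposition, so no decomposition can have width below 2. Combining the bounds, tw(G) = 2.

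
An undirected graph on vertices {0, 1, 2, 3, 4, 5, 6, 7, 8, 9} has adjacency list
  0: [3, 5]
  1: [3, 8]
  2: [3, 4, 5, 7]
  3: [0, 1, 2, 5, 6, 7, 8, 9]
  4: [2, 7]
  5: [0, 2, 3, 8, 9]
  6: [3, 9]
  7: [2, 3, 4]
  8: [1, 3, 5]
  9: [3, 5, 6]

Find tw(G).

2

A width-2 tree decomposition is:
Bags: B1 = {3, 5, 9}  B2 = {0, 3, 5}  B3 = {2, 3, 5}  B4 = {3, 5, 8}  B5 = {2, 3, 7}  B6 = {1, 3, 8}  B7 = {3, 6, 9}  B8 = {2, 4, 7}
Tree: B1–B2, B2–B3, B3–B4, B3–B5, B4–B6, B1–B7, B5–B8
The largest bag has 3 vertices, giving width 2; this decomposition certifies tw(G) ≤ 2. For the lower bound, the 3 vertices {1, 3, 8} are pairwise adjacent, and any tree decomposition puts a clique entirely inside one bag — forcing width ≥ 2. Therefore the treewidth is 2.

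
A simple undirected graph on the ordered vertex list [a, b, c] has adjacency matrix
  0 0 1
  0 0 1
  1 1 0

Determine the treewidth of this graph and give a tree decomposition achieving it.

Every bag has size at most 2, so the width is 2 − 1 = 1 and tw(G) ≤ 1. G has an edge, so its treewidth is at least 1. Hence tw(G) = 1 exactly.

Treewidth 1.
Bags: B1 = {b, c}  B2 = {a, c}
Tree: B1–B2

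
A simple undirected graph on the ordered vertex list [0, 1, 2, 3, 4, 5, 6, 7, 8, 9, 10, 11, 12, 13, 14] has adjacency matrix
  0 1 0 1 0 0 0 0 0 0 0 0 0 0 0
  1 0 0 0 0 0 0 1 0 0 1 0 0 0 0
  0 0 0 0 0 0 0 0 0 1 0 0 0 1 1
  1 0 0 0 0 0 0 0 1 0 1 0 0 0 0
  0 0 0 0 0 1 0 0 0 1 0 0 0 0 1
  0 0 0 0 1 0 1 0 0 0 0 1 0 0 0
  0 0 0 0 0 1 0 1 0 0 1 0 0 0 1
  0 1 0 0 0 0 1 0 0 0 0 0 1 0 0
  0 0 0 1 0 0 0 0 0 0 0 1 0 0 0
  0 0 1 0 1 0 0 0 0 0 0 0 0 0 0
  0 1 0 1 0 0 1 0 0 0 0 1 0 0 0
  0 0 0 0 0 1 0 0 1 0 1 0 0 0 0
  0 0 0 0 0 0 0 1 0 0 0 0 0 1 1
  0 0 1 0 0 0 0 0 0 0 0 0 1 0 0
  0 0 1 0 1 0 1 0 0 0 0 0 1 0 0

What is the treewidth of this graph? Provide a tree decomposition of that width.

Each bag holds 4 vertices, so the decomposition has width 3, which upper-bounds the treewidth. For the lower bound: the 4 vertex sets {2,9,13}, {4}, {14}, {5,6,7,12} are disjoint, each induces a connected subgraph, and every pair is joined by at least one edge of G. Contracting each set to a single vertex therefore yields K_{4} as a minor, and since treewidth is minor-monotone, tw(G) ≥ tw(K_{4}) = 3. Therefore the treewidth is 3.

Treewidth 3.
One such decomposition:
Bags: B1 = {2, 4, 9, 13}  B2 = {2, 4, 13, 14}  B3 = {4, 12, 13, 14}  B4 = {4, 5, 12, 14}  B5 = {5, 6, 12, 14}  B6 = {5, 6, 7, 12}  B7 = {5, 6, 7, 11}  B8 = {6, 7, 10, 11}  B9 = {1, 7, 10, 11}  B10 = {1, 8, 10, 11}  B11 = {1, 3, 8, 10}  B12 = {0, 1, 3, 8}
Tree: B1–B2, B2–B3, B3–B4, B4–B5, B5–B6, B6–B7, B7–B8, B8–B9, B9–B10, B10–B11, B11–B12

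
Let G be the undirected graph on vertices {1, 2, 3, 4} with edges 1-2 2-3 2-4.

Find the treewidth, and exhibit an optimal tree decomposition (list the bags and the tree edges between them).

The largest bag has 2 vertices, giving width 1; this decomposition certifies tw(G) ≤ 1. Since G has at least one edge (e.g. 1–2), it is not an edgeless graph, so tw(G) ≥ 1. Hence tw(G) = 1 exactly.

Treewidth 1.
One optimal decomposition is:
Bags: B1 = {1, 2}  B2 = {2, 4}  B3 = {2, 3}
Tree: B1–B2, B2–B3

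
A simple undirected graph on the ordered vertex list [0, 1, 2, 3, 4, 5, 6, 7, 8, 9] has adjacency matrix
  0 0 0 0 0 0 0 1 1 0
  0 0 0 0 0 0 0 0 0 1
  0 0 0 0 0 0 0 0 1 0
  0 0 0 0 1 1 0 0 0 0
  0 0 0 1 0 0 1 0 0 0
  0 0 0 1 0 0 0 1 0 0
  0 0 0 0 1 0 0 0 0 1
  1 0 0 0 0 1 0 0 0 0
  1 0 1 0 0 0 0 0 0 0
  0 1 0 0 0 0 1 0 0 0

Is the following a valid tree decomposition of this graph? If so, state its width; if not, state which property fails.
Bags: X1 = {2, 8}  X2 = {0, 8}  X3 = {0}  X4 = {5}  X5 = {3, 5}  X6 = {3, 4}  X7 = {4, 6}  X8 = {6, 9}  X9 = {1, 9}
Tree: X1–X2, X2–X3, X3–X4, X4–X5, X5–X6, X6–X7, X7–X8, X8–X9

A tree decomposition must satisfy three properties: every vertex lies in some bag; for every edge, both endpoints lie together in some bag; and for every vertex, the bags containing it form a connected subtree. Here vertex 7 appears in no bag, so the decomposition is invalid.

No — vertex 7 appears in no bag.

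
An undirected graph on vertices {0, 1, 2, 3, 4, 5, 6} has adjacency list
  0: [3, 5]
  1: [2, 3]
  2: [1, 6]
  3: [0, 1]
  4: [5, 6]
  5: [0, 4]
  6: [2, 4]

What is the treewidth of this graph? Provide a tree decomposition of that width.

Each bag holds 3 vertices, so the decomposition has width 2, which upper-bounds the treewidth. For the lower bound, G contains the cycle 2–1–3–0–5–4–6–2, so G is not a forest; only forests have treewidth ≤ 1, hence tw(G) ≥ 2. Hence tw(G) = 2 exactly.

Treewidth 2.
One optimal decomposition is:
Bags: B1 = {1, 2, 3}  B2 = {0, 2, 3}  B3 = {0, 2, 5}  B4 = {2, 4, 5}  B5 = {2, 4, 6}
Tree: B1–B2, B2–B3, B3–B4, B4–B5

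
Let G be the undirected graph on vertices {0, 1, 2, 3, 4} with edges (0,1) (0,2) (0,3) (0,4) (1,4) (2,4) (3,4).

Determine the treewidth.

2

A width-2 tree decomposition is:
Bags: B1 = {0, 3, 4}  B2 = {0, 1, 4}  B3 = {0, 2, 4}
Tree: B1–B2, B1–B3
The largest bag has 3 vertices, giving width 2; this decomposition certifies tw(G) ≤ 2. Conversely, {0, 1, 4} is a clique of size 3, and the vertices of any clique must share a bag in every tree decomposition; so some bag has ≥ 3 vertices and tw(G) ≥ 2. Combining the bounds, tw(G) = 2.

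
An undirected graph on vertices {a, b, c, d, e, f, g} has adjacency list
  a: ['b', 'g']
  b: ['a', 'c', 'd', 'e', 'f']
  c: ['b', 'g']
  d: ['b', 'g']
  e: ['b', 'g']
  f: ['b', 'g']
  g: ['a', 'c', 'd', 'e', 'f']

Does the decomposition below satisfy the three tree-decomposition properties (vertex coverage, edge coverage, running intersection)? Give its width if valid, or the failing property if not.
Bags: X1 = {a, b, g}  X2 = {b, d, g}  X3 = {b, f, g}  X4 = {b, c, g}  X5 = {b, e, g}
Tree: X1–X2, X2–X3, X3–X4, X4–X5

Every vertex of G appears in some bag (union = {a, b, c, d, e, f, g}); every edge is covered by a bag; and for each vertex v the set of bags containing v is connected in the bag tree. The decomposition is therefore valid. The largest bag has 3 vertices, so the width is 2.

Yes; width 2.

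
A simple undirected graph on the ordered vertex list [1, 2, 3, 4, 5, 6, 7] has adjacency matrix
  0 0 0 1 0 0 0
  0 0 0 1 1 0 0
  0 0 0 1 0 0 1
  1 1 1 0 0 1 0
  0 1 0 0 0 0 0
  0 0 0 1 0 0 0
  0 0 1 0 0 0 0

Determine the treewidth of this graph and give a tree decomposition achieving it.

Treewidth 1.
Bags: B1 = {1, 4}  B2 = {2, 4}  B3 = {4, 6}  B4 = {2, 5}  B5 = {3, 4}  B6 = {3, 7}
Tree: B1–B2, B2–B3, B2–B4, B1–B5, B5–B6

Every bag has size at most 2, so the width is 2 − 1 = 1 and tw(G) ≤ 1. Since G has at least one edge (e.g. 4–1), it is not an edgeless graph, so tw(G) ≥ 1. The upper and lower bounds meet at 1, so that is the treewidth.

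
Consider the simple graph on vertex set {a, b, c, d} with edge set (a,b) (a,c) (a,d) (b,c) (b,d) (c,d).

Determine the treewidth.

3

A width-3 tree decomposition is:
Bags: B1 = {a, b, c, d}
Tree: (single bag)
With just one bag of size 4, the width is 4 − 1 = 3, so tw(G) ≤ 3. For the lower bound, the 4 vertices {a, b, c, d} are pairwise adjacent, and any tree decomposition puts a clique entirely inside one bag — forcing width ≥ 3. Combining the bounds, tw(G) = 3.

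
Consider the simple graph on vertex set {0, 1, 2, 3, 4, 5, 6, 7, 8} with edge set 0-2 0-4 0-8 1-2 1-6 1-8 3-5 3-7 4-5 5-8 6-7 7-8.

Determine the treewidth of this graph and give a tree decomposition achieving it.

Treewidth 3.
Bags: B1 = {1, 2, 6, 7}  B2 = {1, 2, 7, 8}  B3 = {0, 2, 7, 8}  B4 = {0, 3, 7, 8}  B5 = {0, 3, 5, 8}  B6 = {0, 3, 4, 5}
Tree: B1–B2, B2–B3, B3–B4, B4–B5, B5–B6

Every bag has size at most 4, so the width is 4 − 1 = 3 and tw(G) ≤ 3. For the lower bound: the 4 vertex sets {1,2,6}, {7}, {8}, {0,3,4,5} are disjoint, each induces a connected subgraph, and every pair is joined by at least one edge of G. Contracting each set to a single vertex therefore yields K_{4} as a minor, and since treewidth is minor-monotone, tw(G) ≥ tw(K_{4}) = 3. Hence tw(G) = 3 exactly.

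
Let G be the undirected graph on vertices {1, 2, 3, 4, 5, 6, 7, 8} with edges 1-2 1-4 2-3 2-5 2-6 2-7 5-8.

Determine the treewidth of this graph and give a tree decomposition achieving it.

Treewidth 1.
One such decomposition:
Bags: B1 = {1, 2}  B2 = {1, 4}  B3 = {2, 7}  B4 = {2, 5}  B5 = {2, 3}  B6 = {5, 8}  B7 = {2, 6}
Tree: B1–B2, B1–B3, B1–B4, B3–B5, B4–B6, B4–B7

The largest bag has 2 vertices, giving width 1; this decomposition certifies tw(G) ≤ 1. Since G has at least one edge (e.g. 1–2), it is not an edgeless graph, so tw(G) ≥ 1. Therefore the treewidth is 1.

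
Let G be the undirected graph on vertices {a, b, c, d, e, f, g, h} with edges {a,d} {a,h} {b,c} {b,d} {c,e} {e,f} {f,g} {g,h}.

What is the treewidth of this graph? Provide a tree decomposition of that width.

Treewidth 2.
Bags: B1 = {b, c, d}  B2 = {a, c, d}  B3 = {a, c, h}  B4 = {c, g, h}  B5 = {c, f, g}  B6 = {c, e, f}
Tree: B1–B2, B2–B3, B3–B4, B4–B5, B5–B6

The largest bag has 3 vertices, giving width 2; this decomposition certifies tw(G) ≤ 2. For the lower bound, G contains the cycle c–b–d–a–h–g–f–e–c, so G is not a forest; only forests have treewidth ≤ 1, hence tw(G) ≥ 2. Hence tw(G) = 2 exactly.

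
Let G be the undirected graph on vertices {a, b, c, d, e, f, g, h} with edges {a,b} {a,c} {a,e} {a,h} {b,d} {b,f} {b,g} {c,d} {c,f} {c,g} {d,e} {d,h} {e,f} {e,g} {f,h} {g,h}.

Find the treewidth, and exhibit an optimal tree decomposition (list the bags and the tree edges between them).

Treewidth 4.
One such decomposition:
Bags: B1 = {a, b, d, f, g}  B2 = {a, d, f, g, h}  B3 = {a, d, e, f, g}  B4 = {a, c, d, f, g}
Tree: B1–B2, B2–B3, B3–B4

Every bag has size at most 5, so the width is 5 − 1 = 4 and tw(G) ≤ 4. For the lower bound: the 5 vertex sets {b,d}, {a,h}, {e,f}, {g}, {c} are disjoint, each induces a connected subgraph, and every pair is joined by at least one edge of G. Contracting each set to a single vertex therefore yields K_{5} as a minor, and since treewidth is minor-monotone, tw(G) ≥ tw(K_{5}) = 4. Therefore the treewidth is 4.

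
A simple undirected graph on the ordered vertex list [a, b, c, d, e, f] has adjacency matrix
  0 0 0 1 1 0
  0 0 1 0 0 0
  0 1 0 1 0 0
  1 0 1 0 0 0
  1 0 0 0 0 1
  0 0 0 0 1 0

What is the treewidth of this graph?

1

A width-1 tree decomposition is:
Bags: B1 = {e, f}  B2 = {a, e}  B3 = {a, d}  B4 = {c, d}  B5 = {b, c}
Tree: B1–B2, B2–B3, B3–B4, B4–B5
Each bag holds 2 vertices, so the decomposition has width 1, which upper-bounds the treewidth. Any graph with an edge has treewidth ≥ 1, and G has the edge f–e. Hence tw(G) = 1 exactly.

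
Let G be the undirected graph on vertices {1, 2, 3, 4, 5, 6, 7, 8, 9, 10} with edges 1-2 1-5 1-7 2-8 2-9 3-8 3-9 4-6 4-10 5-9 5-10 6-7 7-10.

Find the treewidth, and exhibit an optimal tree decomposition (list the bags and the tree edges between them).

Treewidth 2.
One optimal decomposition is:
Bags: B1 = {3, 8, 9}  B2 = {2, 8, 9}  B3 = {2, 5, 9}  B4 = {1, 2, 5}  B5 = {1, 5, 10}  B6 = {1, 7, 10}  B7 = {4, 7, 10}  B8 = {4, 6, 7}
Tree: B1–B2, B2–B3, B3–B4, B4–B5, B5–B6, B6–B7, B7–B8

Each bag holds 3 vertices, so the decomposition has width 2, which upper-bounds the treewidth. The edges 3–8–2–9–3 form a cycle, so G is not a tree and its treewidth is at least 2. Combining the bounds, tw(G) = 2.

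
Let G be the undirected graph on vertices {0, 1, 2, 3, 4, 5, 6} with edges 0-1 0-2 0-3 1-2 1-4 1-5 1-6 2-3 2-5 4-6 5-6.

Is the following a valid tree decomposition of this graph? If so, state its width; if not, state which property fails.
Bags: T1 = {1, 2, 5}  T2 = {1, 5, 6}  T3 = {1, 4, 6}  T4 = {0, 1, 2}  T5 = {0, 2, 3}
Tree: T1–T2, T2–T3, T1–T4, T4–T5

Every vertex of G appears in some bag (union = {0, 1, 2, 3, 4, 5, 6}); every edge is covered by a bag; and for each vertex v the set of bags containing v is connected in the bag tree. The decomposition is therefore valid. The largest bag has 3 vertices, so the width is 2.

Yes; width 2.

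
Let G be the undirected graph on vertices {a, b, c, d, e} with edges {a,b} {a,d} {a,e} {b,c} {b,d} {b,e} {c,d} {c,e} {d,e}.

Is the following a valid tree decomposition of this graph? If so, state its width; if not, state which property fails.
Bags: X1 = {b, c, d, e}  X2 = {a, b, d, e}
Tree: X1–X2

Checking the three conditions: (i) the bags cover all of {a, b, c, d, e}; (ii) for each edge, some bag contains both endpoints; (iii) the bags containing any fixed vertex form a subtree. All hold, so the decomposition is valid with width 4 − 1 = 3.

Yes; width 3.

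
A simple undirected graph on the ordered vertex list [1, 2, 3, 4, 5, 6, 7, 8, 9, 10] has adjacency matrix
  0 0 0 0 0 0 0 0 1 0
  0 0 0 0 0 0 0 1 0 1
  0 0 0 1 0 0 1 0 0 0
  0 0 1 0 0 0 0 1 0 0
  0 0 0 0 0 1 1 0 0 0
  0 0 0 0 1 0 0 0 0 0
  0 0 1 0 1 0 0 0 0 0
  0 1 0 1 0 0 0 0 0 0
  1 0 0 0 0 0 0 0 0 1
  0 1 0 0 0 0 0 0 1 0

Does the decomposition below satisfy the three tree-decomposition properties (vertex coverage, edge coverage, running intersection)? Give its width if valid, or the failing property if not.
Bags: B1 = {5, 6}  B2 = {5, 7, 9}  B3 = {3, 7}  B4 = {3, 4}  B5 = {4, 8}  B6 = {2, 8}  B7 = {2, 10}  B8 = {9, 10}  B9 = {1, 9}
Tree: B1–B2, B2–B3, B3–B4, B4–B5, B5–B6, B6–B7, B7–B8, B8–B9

No — bags containing vertex 9 are not connected in the tree.

A tree decomposition must satisfy three properties: every vertex lies in some bag; for every edge, both endpoints lie together in some bag; and for every vertex, the bags containing it form a connected subtree. Here bags containing vertex 9 are not connected in the tree, so the decomposition is invalid.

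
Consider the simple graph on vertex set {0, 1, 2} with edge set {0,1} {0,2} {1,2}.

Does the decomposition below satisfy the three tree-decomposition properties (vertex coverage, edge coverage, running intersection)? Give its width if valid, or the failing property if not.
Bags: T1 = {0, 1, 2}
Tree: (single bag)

Yes; width 2.

Checking the three conditions: (i) the bags cover all of {0, 1, 2}; (ii) for each edge, some bag contains both endpoints; (iii) the bags containing any fixed vertex form a subtree. All hold, so the decomposition is valid with width 3 − 1 = 2.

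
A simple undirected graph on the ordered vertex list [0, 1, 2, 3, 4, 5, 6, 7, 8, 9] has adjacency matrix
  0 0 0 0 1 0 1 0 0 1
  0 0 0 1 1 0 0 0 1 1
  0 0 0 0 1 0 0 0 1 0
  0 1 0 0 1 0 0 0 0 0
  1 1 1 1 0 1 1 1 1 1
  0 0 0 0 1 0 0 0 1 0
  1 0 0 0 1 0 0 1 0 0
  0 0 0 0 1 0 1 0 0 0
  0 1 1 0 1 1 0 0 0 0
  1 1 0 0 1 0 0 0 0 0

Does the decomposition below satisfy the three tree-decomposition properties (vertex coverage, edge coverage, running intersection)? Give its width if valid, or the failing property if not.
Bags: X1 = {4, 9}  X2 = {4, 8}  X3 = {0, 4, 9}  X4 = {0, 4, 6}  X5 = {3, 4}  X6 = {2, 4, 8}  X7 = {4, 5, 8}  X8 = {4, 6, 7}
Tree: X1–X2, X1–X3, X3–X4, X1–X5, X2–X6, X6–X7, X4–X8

No — vertex 1 appears in no bag.

A tree decomposition must satisfy three properties: every vertex lies in some bag; for every edge, both endpoints lie together in some bag; and for every vertex, the bags containing it form a connected subtree. Here vertex 1 appears in no bag, so the decomposition is invalid.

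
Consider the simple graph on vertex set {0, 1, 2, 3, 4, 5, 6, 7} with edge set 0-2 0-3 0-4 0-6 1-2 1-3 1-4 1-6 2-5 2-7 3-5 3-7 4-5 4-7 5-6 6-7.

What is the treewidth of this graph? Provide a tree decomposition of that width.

Treewidth 4.
Bags: B1 = {2, 3, 4, 6, 7}  B2 = {1, 2, 3, 4, 6}  B3 = {2, 3, 4, 5, 6}  B4 = {0, 2, 3, 4, 6}
Tree: B1–B2, B2–B3, B3–B4

Each bag holds 5 vertices, so the decomposition has width 4, which upper-bounds the treewidth. For the lower bound: the 5 vertex sets {6,7}, {1,4}, {3,5}, {2}, {0} are disjoint, each induces a connected subgraph, and every pair is joined by at least one edge of G. Contracting each set to a single vertex therefore yields K_{5} as a minor, and since treewidth is minor-monotone, tw(G) ≥ tw(K_{5}) = 4. Hence tw(G) = 4 exactly.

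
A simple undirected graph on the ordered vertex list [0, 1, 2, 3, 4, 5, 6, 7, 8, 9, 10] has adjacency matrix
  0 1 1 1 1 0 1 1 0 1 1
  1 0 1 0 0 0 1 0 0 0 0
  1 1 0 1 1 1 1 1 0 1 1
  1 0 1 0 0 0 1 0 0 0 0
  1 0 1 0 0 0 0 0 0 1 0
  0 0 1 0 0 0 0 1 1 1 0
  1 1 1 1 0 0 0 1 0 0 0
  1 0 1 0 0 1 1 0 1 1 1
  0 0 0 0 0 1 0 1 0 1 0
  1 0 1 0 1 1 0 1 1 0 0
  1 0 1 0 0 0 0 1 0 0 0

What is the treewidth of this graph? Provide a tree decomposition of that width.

Treewidth 3.
One such decomposition:
Bags: B1 = {0, 2, 6, 7}  B2 = {0, 2, 7, 9}  B3 = {0, 2, 4, 9}  B4 = {2, 5, 7, 9}  B5 = {0, 1, 2, 6}  B6 = {0, 2, 3, 6}  B7 = {5, 7, 8, 9}  B8 = {0, 2, 7, 10}
Tree: B1–B2, B2–B3, B2–B4, B1–B5, B1–B6, B4–B7, B1–B8

Every bag has size at most 4, so the width is 4 − 1 = 3 and tw(G) ≤ 3. Conversely, {5, 7, 8, 9} is a clique of size 4, and the vertices of any clique must share a bag in every tree decomposition; so some bag has ≥ 4 vertices and tw(G) ≥ 3. Hence tw(G) = 3 exactly.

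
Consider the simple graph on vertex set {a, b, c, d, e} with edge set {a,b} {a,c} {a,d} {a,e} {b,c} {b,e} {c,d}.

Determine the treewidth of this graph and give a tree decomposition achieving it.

The largest bag has 3 vertices, giving width 2; this decomposition certifies tw(G) ≤ 2. For the lower bound, the 3 vertices {a, b, e} are pairwise adjacent, and any tree decomposition puts a clique entirely inside one bag — forcing width ≥ 2. Hence tw(G) = 2 exactly.

Treewidth 2.
One optimal decomposition is:
Bags: B1 = {a, b, c}  B2 = {a, c, d}  B3 = {a, b, e}
Tree: B1–B2, B1–B3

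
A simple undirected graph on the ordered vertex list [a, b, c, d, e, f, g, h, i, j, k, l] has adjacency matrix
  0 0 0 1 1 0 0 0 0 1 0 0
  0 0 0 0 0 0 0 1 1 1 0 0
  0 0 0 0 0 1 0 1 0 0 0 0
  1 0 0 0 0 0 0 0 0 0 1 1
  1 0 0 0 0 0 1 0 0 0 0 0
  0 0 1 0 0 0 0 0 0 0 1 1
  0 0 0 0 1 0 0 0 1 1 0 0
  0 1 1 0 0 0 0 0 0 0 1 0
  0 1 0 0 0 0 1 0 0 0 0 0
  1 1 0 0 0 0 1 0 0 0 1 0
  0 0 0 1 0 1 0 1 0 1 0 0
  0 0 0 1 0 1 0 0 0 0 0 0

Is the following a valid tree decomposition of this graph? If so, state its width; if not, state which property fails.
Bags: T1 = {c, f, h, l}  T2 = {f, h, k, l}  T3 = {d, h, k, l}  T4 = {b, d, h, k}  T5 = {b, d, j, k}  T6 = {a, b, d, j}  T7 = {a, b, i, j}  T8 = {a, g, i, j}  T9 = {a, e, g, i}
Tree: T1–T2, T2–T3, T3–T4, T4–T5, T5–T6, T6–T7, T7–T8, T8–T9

Yes; width 3.

Every vertex of G appears in some bag (union = {a, b, c, d, e, f, g, h, i, j, k, l}); every edge is covered by a bag; and for each vertex v the set of bags containing v is connected in the bag tree. The decomposition is therefore valid. The largest bag has 4 vertices, so the width is 3.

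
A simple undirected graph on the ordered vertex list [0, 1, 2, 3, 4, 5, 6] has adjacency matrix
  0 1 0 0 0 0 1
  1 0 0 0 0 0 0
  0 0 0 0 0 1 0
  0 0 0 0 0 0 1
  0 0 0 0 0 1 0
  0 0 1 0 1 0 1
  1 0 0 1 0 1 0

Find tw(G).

A width-1 tree decomposition is:
Bags: B1 = {5, 6}  B2 = {0, 6}  B3 = {0, 1}  B4 = {4, 5}  B5 = {2, 5}  B6 = {3, 6}
Tree: B1–B2, B2–B3, B1–B4, B4–B5, B2–B6
Every bag has size at most 2, so the width is 2 − 1 = 1 and tw(G) ≤ 1. Any graph with an edge has treewidth ≥ 1, and G has the edge 5–6. Combining the bounds, tw(G) = 1.

1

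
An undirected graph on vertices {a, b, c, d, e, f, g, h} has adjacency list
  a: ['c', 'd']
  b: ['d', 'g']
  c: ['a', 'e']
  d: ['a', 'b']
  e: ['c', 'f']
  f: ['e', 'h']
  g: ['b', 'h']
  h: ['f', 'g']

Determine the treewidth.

2

A width-2 tree decomposition is:
Bags: B1 = {c, e, f}  B2 = {c, f, h}  B3 = {c, g, h}  B4 = {b, c, g}  B5 = {b, c, d}  B6 = {a, c, d}
Tree: B1–B2, B2–B3, B3–B4, B4–B5, B5–B6
The largest bag has 3 vertices, giving width 2; this decomposition certifies tw(G) ≤ 2. Since c–e–f–h–g–b–d–a–c is a cycle in G, G is not acyclic. Forests are exactly the graphs of treewidth ≤ 1, so tw(G) ≥ 2. Combining the bounds, tw(G) = 2.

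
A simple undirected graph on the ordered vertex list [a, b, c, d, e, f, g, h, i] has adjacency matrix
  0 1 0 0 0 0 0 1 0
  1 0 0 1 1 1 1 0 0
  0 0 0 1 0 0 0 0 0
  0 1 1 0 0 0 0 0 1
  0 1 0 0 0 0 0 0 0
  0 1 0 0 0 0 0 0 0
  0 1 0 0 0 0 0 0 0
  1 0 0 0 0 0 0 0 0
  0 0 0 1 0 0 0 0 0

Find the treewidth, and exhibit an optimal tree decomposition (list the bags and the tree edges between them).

Every bag has size at most 2, so the width is 2 − 1 = 1 and tw(G) ≤ 1. Any graph with an edge has treewidth ≥ 1, and G has the edge b–e. The upper and lower bounds meet at 1, so that is the treewidth.

Treewidth 1.
One optimal decomposition is:
Bags: B1 = {b, e}  B2 = {b, d}  B3 = {d, i}  B4 = {b, f}  B5 = {b, g}  B6 = {c, d}  B7 = {a, b}  B8 = {a, h}
Tree: B1–B2, B2–B3, B1–B4, B1–B5, B2–B6, B2–B7, B7–B8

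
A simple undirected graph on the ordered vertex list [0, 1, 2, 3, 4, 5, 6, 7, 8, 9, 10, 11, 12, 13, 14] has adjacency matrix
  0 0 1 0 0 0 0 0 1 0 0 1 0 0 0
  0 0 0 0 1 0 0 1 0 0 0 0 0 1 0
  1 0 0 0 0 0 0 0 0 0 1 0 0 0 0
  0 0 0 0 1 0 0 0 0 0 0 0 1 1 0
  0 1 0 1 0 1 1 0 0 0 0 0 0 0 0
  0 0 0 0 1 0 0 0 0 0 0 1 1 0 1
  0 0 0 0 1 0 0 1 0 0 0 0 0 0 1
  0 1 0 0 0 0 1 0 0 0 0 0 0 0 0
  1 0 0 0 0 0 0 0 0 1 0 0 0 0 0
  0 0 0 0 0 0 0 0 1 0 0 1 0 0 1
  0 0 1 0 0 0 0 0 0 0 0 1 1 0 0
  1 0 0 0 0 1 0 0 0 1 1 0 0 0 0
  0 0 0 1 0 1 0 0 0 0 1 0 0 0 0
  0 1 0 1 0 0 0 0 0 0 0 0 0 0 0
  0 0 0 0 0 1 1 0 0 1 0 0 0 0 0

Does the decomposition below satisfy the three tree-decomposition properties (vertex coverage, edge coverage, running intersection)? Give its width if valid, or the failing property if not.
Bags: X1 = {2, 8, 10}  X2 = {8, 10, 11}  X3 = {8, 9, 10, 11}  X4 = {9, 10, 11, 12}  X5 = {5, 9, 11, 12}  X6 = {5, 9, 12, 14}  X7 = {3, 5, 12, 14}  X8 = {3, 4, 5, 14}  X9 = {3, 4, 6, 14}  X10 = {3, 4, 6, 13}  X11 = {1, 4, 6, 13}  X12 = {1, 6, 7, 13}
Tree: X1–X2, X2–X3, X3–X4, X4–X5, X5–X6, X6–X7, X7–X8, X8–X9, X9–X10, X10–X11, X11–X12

A tree decomposition must satisfy three properties: every vertex lies in some bag; for every edge, both endpoints lie together in some bag; and for every vertex, the bags containing it form a connected subtree. Here vertex 0 appears in no bag, so the decomposition is invalid.

No — vertex 0 appears in no bag.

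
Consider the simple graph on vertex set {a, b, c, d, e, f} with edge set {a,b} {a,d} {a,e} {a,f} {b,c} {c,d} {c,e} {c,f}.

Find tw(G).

2

A width-2 tree decomposition is:
Bags: B1 = {a, b, c}  B2 = {a, c, d}  B3 = {a, c, e}  B4 = {a, c, f}
Tree: B1–B2, B2–B3, B3–B4
Each bag holds 3 vertices, so the decomposition has width 2, which upper-bounds the treewidth. Since b–c–d–a–b is a cycle in G, G is not acyclic. Forests are exactly the graphs of treewidth ≤ 1, so tw(G) ≥ 2. Therefore the treewidth is 2.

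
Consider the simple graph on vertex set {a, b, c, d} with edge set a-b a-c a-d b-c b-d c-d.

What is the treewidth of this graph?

3

A width-3 tree decomposition is:
Bags: B1 = {a, b, c, d}
Tree: (single bag)
With just one bag of size 4, the width is 4 − 1 = 3, so tw(G) ≤ 3. On the other hand G contains the 4-clique {a, b, c, d}. A clique must lie in a single bag of any decomposition, so no decomposition can have width below 3. The upper and lower bounds meet at 3, so that is the treewidth.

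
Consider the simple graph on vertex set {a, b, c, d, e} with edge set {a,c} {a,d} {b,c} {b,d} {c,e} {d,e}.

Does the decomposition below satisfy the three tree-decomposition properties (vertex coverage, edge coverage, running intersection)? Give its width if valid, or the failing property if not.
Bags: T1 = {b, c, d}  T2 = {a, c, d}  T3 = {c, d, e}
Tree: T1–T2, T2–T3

Checking the three conditions: (i) the bags cover all of {a, b, c, d, e}; (ii) for each edge, some bag contains both endpoints; (iii) the bags containing any fixed vertex form a subtree. All hold, so the decomposition is valid with width 3 − 1 = 2.

Yes; width 2.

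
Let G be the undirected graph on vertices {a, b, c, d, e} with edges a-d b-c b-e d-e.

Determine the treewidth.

A width-1 tree decomposition is:
Bags: B1 = {d, e}  B2 = {a, d}  B3 = {b, e}  B4 = {b, c}
Tree: B1–B2, B1–B3, B3–B4
Every bag has size at most 2, so the width is 2 − 1 = 1 and tw(G) ≤ 1. Since G has at least one edge (e.g. d–e), it is not an edgeless graph, so tw(G) ≥ 1. Therefore the treewidth is 1.

1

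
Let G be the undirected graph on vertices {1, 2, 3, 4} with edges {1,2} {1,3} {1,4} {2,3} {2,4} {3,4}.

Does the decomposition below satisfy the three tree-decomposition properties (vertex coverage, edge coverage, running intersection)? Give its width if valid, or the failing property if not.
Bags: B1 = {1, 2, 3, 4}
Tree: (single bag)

Yes; width 3.

Vertex coverage: the bags together contain {1, 2, 3, 4}, the full vertex set. Edge coverage: each edge of G has both endpoints in at least one bag. Running intersection: for every vertex, the bags containing it form a connected subtree. All three properties hold, so this is a valid tree decomposition of width max|bag| − 1 = 3, and hence tw(G) ≤ 3.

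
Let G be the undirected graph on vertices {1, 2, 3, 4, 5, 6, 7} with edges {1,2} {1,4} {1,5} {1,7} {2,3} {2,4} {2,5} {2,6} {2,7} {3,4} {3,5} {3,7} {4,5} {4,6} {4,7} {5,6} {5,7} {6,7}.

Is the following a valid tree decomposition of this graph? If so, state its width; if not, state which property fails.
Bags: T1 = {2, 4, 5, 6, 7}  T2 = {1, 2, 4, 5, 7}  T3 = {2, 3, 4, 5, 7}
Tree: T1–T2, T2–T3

Checking the three conditions: (i) the bags cover all of {1, 2, 3, 4, 5, 6, 7}; (ii) for each edge, some bag contains both endpoints; (iii) the bags containing any fixed vertex form a subtree. All hold, so the decomposition is valid with width 5 − 1 = 4.

Yes; width 4.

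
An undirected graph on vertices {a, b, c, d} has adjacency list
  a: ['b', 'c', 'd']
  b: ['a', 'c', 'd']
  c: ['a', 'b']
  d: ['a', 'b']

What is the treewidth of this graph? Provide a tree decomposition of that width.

The largest bag has 3 vertices, giving width 2; this decomposition certifies tw(G) ≤ 2. For the lower bound, the 3 vertices {a, b, d} are pairwise adjacent, and any tree decomposition puts a clique entirely inside one bag — forcing width ≥ 2. Hence tw(G) = 2 exactly.

Treewidth 2.
One optimal decomposition is:
Bags: B1 = {a, b, d}  B2 = {a, b, c}
Tree: B1–B2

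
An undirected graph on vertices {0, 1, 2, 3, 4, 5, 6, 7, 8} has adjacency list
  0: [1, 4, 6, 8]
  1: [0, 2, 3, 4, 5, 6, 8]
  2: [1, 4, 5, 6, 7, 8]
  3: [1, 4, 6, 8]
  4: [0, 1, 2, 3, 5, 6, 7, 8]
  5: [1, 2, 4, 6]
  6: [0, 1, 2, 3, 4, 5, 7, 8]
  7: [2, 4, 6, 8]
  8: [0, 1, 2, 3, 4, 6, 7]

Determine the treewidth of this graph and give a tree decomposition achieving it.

The largest bag has 5 vertices, giving width 4; this decomposition certifies tw(G) ≤ 4. On the other hand G contains the 5-clique {0, 1, 4, 6, 8}. A clique must lie in a single bag of any decomposition, so no decomposition can have width below 4. The upper and lower bounds meet at 4, so that is the treewidth.

Treewidth 4.
Bags: B1 = {0, 1, 4, 6, 8}  B2 = {1, 3, 4, 6, 8}  B3 = {1, 2, 4, 6, 8}  B4 = {1, 2, 4, 5, 6}  B5 = {2, 4, 6, 7, 8}
Tree: B1–B2, B2–B3, B3–B4, B3–B5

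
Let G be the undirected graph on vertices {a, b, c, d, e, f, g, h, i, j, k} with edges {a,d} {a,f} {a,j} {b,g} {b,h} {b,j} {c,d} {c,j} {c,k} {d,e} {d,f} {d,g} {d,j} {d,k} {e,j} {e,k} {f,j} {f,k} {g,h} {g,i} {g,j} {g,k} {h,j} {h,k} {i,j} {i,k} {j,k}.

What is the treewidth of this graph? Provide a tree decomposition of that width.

Every bag has size at most 4, so the width is 4 − 1 = 3 and tw(G) ≤ 3. For the lower bound, the 4 vertices {a, d, f, j} are pairwise adjacent, and any tree decomposition puts a clique entirely inside one bag — forcing width ≥ 3. Therefore the treewidth is 3.

Treewidth 3.
One such decomposition:
Bags: B1 = {d, g, j, k}  B2 = {g, i, j, k}  B3 = {c, d, j, k}  B4 = {d, e, j, k}  B5 = {d, f, j, k}  B6 = {g, h, j, k}  B7 = {a, d, f, j}  B8 = {b, g, h, j}
Tree: B1–B2, B1–B3, B1–B4, B4–B5, B2–B6, B5–B7, B6–B8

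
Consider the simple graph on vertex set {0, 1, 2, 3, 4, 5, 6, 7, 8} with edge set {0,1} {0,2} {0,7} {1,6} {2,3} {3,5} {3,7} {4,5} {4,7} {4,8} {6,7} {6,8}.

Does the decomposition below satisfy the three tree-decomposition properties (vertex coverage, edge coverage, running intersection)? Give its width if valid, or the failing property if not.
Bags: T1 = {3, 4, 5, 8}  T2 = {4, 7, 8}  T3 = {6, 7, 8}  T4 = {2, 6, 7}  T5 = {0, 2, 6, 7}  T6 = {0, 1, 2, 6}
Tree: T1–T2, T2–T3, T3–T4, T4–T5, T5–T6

No — edge (3,7) lies in no bag.

A tree decomposition must satisfy three properties: every vertex lies in some bag; for every edge, both endpoints lie together in some bag; and for every vertex, the bags containing it form a connected subtree. Here edge (3,7) lies in no bag, so the decomposition is invalid.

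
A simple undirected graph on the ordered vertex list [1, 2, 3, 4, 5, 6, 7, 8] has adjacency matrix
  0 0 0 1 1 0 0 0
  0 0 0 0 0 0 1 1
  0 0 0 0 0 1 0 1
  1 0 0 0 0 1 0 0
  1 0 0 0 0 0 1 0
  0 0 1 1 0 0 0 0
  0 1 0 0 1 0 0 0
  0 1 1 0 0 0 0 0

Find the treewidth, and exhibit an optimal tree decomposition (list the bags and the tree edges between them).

The largest bag has 3 vertices, giving width 2; this decomposition certifies tw(G) ≤ 2. The edges 3–8–2–7–5–1–4–6–3 form a cycle, so G is not a tree and its treewidth is at least 2. Therefore the treewidth is 2.

Treewidth 2.
One such decomposition:
Bags: B1 = {2, 3, 8}  B2 = {2, 3, 7}  B3 = {3, 5, 7}  B4 = {1, 3, 5}  B5 = {1, 3, 4}  B6 = {3, 4, 6}
Tree: B1–B2, B2–B3, B3–B4, B4–B5, B5–B6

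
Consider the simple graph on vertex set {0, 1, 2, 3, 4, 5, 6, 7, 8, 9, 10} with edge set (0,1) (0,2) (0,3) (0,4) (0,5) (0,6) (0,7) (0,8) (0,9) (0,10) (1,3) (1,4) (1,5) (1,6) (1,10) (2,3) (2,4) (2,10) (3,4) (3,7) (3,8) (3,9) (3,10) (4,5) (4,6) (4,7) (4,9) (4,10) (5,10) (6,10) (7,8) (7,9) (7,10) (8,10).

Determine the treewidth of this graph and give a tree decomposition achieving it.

Treewidth 4.
One such decomposition:
Bags: B1 = {0, 3, 4, 7, 10}  B2 = {0, 1, 3, 4, 10}  B3 = {0, 3, 4, 7, 9}  B4 = {0, 1, 4, 5, 10}  B5 = {0, 3, 7, 8, 10}  B6 = {0, 2, 3, 4, 10}  B7 = {0, 1, 4, 6, 10}
Tree: B1–B2, B1–B3, B2–B4, B1–B5, B1–B6, B2–B7

The largest bag has 5 vertices, giving width 4; this decomposition certifies tw(G) ≤ 4. On the other hand G contains the 5-clique {0, 3, 7, 8, 10}. A clique must lie in a single bag of any decomposition, so no decomposition can have width below 4. Combining the bounds, tw(G) = 4.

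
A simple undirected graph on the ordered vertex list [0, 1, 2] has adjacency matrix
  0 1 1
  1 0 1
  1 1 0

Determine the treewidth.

2

A width-2 tree decomposition is:
Bags: B1 = {0, 1, 2}
Tree: (single bag)
With just one bag of size 3, the width is 3 − 1 = 2, so tw(G) ≤ 2. On the other hand G contains the 3-clique {0, 1, 2}. A clique must lie in a single bag of any decomposition, so no decomposition can have width below 2. The upper and lower bounds meet at 2, so that is the treewidth.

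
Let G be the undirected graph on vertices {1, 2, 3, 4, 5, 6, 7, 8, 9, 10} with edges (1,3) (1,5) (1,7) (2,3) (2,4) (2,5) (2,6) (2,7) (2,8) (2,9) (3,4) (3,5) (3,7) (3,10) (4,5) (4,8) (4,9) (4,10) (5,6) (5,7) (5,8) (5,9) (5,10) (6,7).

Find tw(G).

A width-3 tree decomposition is:
Bags: B1 = {2, 3, 4, 5}  B2 = {2, 3, 5, 7}  B3 = {1, 3, 5, 7}  B4 = {2, 4, 5, 9}  B5 = {2, 4, 5, 8}  B6 = {3, 4, 5, 10}  B7 = {2, 5, 6, 7}
Tree: B1–B2, B2–B3, B1–B4, B4–B5, B1–B6, B2–B7
Every bag has size at most 4, so the width is 4 − 1 = 3 and tw(G) ≤ 3. On the other hand G contains the 4-clique {1, 3, 5, 7}. A clique must lie in a single bag of any decomposition, so no decomposition can have width below 3. Therefore the treewidth is 3.

3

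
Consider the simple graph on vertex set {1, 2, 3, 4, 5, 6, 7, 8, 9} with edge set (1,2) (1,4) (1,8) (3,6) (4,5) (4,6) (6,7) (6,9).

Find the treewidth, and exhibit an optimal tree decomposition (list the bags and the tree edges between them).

Each bag holds 2 vertices, so the decomposition has width 1, which upper-bounds the treewidth. Any graph with an edge has treewidth ≥ 1, and G has the edge 6–4. The upper and lower bounds meet at 1, so that is the treewidth.

Treewidth 1.
One such decomposition:
Bags: B1 = {4, 6}  B2 = {6, 9}  B3 = {4, 5}  B4 = {1, 4}  B5 = {1, 2}  B6 = {1, 8}  B7 = {6, 7}  B8 = {3, 6}
Tree: B1–B2, B1–B3, B3–B4, B4–B5, B5–B6, B2–B7, B1–B8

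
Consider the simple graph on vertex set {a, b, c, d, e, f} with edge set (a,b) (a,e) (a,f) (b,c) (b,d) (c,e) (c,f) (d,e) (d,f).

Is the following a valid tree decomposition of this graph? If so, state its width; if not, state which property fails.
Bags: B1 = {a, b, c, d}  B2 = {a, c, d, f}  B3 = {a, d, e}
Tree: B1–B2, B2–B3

A tree decomposition must satisfy three properties: every vertex lies in some bag; for every edge, both endpoints lie together in some bag; and for every vertex, the bags containing it form a connected subtree. Here edge (c,e) lies in no bag, so the decomposition is invalid.

No — edge (c,e) lies in no bag.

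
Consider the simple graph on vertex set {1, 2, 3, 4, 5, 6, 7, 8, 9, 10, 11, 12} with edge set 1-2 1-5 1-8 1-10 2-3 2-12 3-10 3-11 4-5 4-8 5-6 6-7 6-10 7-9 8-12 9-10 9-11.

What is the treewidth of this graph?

A width-3 tree decomposition is:
Bags: B1 = {6, 7, 9, 11}  B2 = {6, 9, 10, 11}  B3 = {3, 6, 10, 11}  B4 = {3, 5, 6, 10}  B5 = {1, 3, 5, 10}  B6 = {1, 2, 3, 5}  B7 = {1, 2, 4, 5}  B8 = {1, 2, 4, 8}  B9 = {2, 4, 8, 12}
Tree: B1–B2, B2–B3, B3–B4, B4–B5, B5–B6, B6–B7, B7–B8, B8–B9
The largest bag has 4 vertices, giving width 3; this decomposition certifies tw(G) ≤ 3. For the lower bound: the 4 vertex sets {7,9,11}, {6}, {10}, {1,2,3,5} are disjoint, each induces a connected subgraph, and every pair is joined by at least one edge of G. Contracting each set to a single vertex therefore yields K_{4} as a minor, and since treewidth is minor-monotone, tw(G) ≥ tw(K_{4}) = 3. Combining the bounds, tw(G) = 3.

3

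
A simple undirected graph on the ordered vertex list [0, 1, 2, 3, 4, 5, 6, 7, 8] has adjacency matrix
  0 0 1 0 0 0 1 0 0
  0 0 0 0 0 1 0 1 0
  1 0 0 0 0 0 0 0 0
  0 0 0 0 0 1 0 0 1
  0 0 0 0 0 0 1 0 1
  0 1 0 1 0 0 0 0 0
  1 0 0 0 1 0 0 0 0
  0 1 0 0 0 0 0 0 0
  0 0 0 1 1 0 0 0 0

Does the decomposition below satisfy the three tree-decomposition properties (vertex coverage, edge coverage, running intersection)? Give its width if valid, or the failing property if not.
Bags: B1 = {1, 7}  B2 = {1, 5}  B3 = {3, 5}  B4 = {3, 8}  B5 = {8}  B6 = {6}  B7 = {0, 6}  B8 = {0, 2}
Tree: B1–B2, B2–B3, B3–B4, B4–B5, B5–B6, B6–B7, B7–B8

A tree decomposition must satisfy three properties: every vertex lies in some bag; for every edge, both endpoints lie together in some bag; and for every vertex, the bags containing it form a connected subtree. Here vertex 4 appears in no bag, so the decomposition is invalid.

No — vertex 4 appears in no bag.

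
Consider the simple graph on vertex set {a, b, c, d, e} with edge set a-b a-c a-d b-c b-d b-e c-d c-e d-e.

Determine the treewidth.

3

A width-3 tree decomposition is:
Bags: B1 = {b, c, d, e}  B2 = {a, b, c, d}
Tree: B1–B2
Each bag holds 4 vertices, so the decomposition has width 3, which upper-bounds the treewidth. Conversely, {b, c, d, e} is a clique of size 4, and the vertices of any clique must share a bag in every tree decomposition; so some bag has ≥ 4 vertices and tw(G) ≥ 3. Hence tw(G) = 3 exactly.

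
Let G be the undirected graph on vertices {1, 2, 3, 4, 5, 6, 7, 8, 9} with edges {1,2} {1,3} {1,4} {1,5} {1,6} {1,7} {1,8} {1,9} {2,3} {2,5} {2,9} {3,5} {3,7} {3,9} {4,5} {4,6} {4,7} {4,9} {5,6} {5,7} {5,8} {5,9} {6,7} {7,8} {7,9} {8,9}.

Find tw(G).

A width-4 tree decomposition is:
Bags: B1 = {1, 4, 5, 7, 9}  B2 = {1, 5, 7, 8, 9}  B3 = {1, 3, 5, 7, 9}  B4 = {1, 4, 5, 6, 7}  B5 = {1, 2, 3, 5, 9}
Tree: B1–B2, B1–B3, B1–B4, B3–B5
Each bag holds 5 vertices, so the decomposition has width 4, which upper-bounds the treewidth. Conversely, {1, 2, 3, 5, 9} is a clique of size 5, and the vertices of any clique must share a bag in every tree decomposition; so some bag has ≥ 5 vertices and tw(G) ≥ 4. Hence tw(G) = 4 exactly.

4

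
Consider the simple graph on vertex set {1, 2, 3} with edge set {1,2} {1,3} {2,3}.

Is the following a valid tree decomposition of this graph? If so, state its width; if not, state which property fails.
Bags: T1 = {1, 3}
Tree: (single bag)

A tree decomposition must satisfy three properties: every vertex lies in some bag; for every edge, both endpoints lie together in some bag; and for every vertex, the bags containing it form a connected subtree. Here vertex 2 appears in no bag, so the decomposition is invalid.

No — vertex 2 appears in no bag.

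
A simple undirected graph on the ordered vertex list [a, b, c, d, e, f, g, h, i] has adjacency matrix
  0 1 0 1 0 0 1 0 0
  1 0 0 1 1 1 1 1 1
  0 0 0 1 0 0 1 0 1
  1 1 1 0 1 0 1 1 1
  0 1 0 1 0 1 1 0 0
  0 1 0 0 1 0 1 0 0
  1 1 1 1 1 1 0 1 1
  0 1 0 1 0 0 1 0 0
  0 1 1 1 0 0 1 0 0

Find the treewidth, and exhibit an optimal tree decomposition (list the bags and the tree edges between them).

Every bag has size at most 4, so the width is 4 − 1 = 3 and tw(G) ≤ 3. For the lower bound, the 4 vertices {c, d, g, i} are pairwise adjacent, and any tree decomposition puts a clique entirely inside one bag — forcing width ≥ 3. Hence tw(G) = 3 exactly.

Treewidth 3.
One optimal decomposition is:
Bags: B1 = {b, e, f, g}  B2 = {b, d, e, g}  B3 = {b, d, g, i}  B4 = {a, b, d, g}  B5 = {c, d, g, i}  B6 = {b, d, g, h}
Tree: B1–B2, B2–B3, B2–B4, B3–B5, B2–B6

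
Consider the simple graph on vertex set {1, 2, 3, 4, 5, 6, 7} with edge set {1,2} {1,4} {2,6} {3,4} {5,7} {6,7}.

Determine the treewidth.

1

A width-1 tree decomposition is:
Bags: B1 = {3, 4}  B2 = {1, 4}  B3 = {1, 2}  B4 = {2, 6}  B5 = {6, 7}  B6 = {5, 7}
Tree: B1–B2, B2–B3, B3–B4, B4–B5, B5–B6
Each bag holds 2 vertices, so the decomposition has width 1, which upper-bounds the treewidth. Since G has at least one edge (e.g. 3–4), it is not an edgeless graph, so tw(G) ≥ 1. Therefore the treewidth is 1.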